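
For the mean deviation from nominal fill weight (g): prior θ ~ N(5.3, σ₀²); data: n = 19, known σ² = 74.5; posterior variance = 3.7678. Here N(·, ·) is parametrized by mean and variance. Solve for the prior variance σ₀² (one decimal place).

σ₀² = 96.4

For the Normal–Normal model with known σ², precisions add: τ_n = τ₀ + n/σ².
So 1/σ₀² = 1/3.7678 − 19/74.5 = 0.265407 − 0.255034 = 0.010373.
Hence σ₀² = 1/0.010373 ≈ 96.4.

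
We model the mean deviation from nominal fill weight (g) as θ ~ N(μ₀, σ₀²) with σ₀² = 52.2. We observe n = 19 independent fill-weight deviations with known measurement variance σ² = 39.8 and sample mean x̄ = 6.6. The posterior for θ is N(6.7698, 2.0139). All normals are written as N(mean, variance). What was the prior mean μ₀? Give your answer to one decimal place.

With known observation variance, the Normal–Normal posterior has precision τ_n = τ₀ + n/σ² and mean μ_n = (τ₀μ₀ + (n/σ²)x̄)/τ_n.
Here τ₀ = 1/52.2 = 0.019157 and τ_data = 19/39.8 = 0.477387, so τ_n = 0.496544.
Rearranging for μ₀: μ₀ = (μ_n·τ_n − τ_data·x̄)/τ₀ = (6.7698·0.496544 − 0.477387·6.6) / 0.019157 = 0.210749/0.019157 ≈ 11.0.

μ₀ = 11.0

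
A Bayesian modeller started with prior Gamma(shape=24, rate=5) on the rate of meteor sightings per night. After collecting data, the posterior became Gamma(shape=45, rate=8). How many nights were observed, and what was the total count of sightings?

n = 3 nights with total 21 sightings

Gamma–Poisson conjugacy: posterior shape = α + Σxᵢ, posterior rate = β + n.
Matching: Σxᵢ = 45 − 24 = 21 and n = 8 − 5 = 3.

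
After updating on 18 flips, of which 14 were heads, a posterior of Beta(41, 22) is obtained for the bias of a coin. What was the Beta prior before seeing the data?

Beta(27, 18)

A Beta(a, b) prior with s successes and f failures in binomial data gives a Beta(a+s, b+f) posterior.
So a = 41 − 14 = 27 and b = 22 − 4 = 18.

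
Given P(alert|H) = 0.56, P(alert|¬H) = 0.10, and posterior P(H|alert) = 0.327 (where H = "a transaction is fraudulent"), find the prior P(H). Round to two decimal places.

Bayes' rule in odds form gives O(H|E) = O(H)·[P(E|H)/P(E|¬H)], hence O(H) = O(H|E)/LR.
Posterior odds = 0.327/(1−0.327) = 0.4859. LR = 0.56/0.10 = 5.6000.
Prior odds = 0.4859/5.6000 = 0.0868, so P(H) = 0.0868/(1+0.0868) ≈ 0.08.

P(H) = 0.08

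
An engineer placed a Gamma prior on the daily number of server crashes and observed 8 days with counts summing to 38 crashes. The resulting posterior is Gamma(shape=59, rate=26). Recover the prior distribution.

A Gamma(α, β) prior (rate parametrization) on a Poisson rate with n observations summing to S gives posterior Gamma(α+S, β+n).
So α = 59 − 38 = 21 and β = 26 − 8 = 18.

Gamma(shape=21, rate=18)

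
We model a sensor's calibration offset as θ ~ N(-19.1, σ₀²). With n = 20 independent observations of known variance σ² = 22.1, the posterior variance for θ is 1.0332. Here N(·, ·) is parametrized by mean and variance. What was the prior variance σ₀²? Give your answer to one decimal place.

Posterior precision equals prior precision plus data precision: 1/σ_n² = 1/σ₀² + n/σ².
So 1/σ₀² = 1/1.0332 − 20/22.1 = 0.967867 − 0.904977 = 0.062890.
Hence σ₀² = 1/0.062890 ≈ 15.9.

σ₀² = 15.9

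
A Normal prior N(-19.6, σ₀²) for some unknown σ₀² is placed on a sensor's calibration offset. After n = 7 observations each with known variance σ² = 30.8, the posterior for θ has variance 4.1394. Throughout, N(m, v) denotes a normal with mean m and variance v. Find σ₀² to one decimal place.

σ₀² = 69.9

For the Normal–Normal model with known σ², precisions add: τ_n = τ₀ + n/σ².
So 1/σ₀² = 1/4.1394 − 7/30.8 = 0.241581 − 0.227273 = 0.014308.
Hence σ₀² = 1/0.014308 ≈ 69.9.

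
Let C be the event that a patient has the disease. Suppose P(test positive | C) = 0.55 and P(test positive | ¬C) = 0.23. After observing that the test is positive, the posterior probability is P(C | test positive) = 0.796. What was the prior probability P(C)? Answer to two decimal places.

P(C) = 0.62

In odds form, posterior odds = prior odds × likelihood ratio, so prior odds = posterior odds ÷ LR.
Posterior odds = 0.796/(1−0.796) = 3.9020. LR = 0.55/0.23 = 2.3913.
Prior odds = 3.9020/2.3913 = 1.6317, so P(C) = 1.6317/(1+1.6317) ≈ 0.62.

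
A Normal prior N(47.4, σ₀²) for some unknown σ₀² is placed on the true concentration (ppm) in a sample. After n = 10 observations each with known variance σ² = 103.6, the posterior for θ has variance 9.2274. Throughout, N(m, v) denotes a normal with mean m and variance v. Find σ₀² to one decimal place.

σ₀² = 84.4

For the Normal–Normal model with known σ², precisions add: τ_n = τ₀ + n/σ².
So 1/σ₀² = 1/9.2274 − 10/103.6 = 0.108373 − 0.096525 = 0.011848.
Hence σ₀² = 1/0.011848 ≈ 84.4.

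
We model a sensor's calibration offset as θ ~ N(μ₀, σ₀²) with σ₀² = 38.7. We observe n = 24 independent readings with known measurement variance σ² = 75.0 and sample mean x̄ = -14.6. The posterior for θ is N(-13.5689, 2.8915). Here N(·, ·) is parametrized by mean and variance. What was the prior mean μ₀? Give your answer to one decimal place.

The posterior mean is a precision-weighted average: μ_n = (τ₀μ₀ + τ_data·x̄)/(τ₀+τ_data), with τ₀=1/σ₀² and τ_data=n/σ².
Here τ₀ = 1/38.7 = 0.025840 and τ_data = 24/75.0 = 0.320000, so τ_n = 0.345840.
Rearranging for μ₀: μ₀ = (μ_n·τ_n − τ_data·x̄)/τ₀ = (-13.5689·0.345840 − 0.320000·-14.6) / 0.025840 = -0.020668/0.025840 ≈ -0.8.

μ₀ = -0.8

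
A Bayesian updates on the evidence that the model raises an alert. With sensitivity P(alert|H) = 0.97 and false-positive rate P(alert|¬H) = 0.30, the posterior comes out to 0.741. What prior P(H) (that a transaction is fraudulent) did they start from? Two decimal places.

In odds form, posterior odds = prior odds × likelihood ratio, so prior odds = posterior odds ÷ LR.
Posterior odds = 0.741/(1−0.741) = 2.8610. LR = 0.97/0.30 = 3.2333.
Prior odds = 2.8610/3.2333 = 0.8849, so P(H) = 0.8849/(1+0.8849) ≈ 0.47.

P(H) = 0.47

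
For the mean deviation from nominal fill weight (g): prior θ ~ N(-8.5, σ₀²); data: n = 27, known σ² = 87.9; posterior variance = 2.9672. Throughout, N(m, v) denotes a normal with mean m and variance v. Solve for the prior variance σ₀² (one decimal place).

σ₀² = 33.5

Posterior precision equals prior precision plus data precision: 1/σ_n² = 1/σ₀² + n/σ².
So 1/σ₀² = 1/2.9672 − 27/87.9 = 0.337018 − 0.307167 = 0.029851.
Hence σ₀² = 1/0.029851 ≈ 33.5.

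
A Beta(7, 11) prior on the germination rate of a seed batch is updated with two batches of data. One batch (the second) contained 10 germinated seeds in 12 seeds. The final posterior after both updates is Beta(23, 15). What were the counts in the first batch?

6 germinated seeds and 2 non-germinating seeds

Because Beta–binomial updating is additive in the counts, the combined data contributed (α_post−α_prior, β_post−β_prior) successes and failures.
Total across both batches: 23−7=16 germinated seeds, 15−11=4 non-germinating seeds.
Subtract the second batch: 16−10=6 germinated seeds and 4−2=2 non-germinating seeds.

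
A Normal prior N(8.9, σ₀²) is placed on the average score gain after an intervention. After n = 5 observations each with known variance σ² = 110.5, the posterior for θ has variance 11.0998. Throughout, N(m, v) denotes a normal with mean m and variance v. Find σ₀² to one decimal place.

Posterior precision equals prior precision plus data precision: 1/σ_n² = 1/σ₀² + n/σ².
So 1/σ₀² = 1/11.0998 − 5/110.5 = 0.090092 − 0.045249 = 0.044843.
Hence σ₀² = 1/0.044843 ≈ 22.3.

σ₀² = 22.3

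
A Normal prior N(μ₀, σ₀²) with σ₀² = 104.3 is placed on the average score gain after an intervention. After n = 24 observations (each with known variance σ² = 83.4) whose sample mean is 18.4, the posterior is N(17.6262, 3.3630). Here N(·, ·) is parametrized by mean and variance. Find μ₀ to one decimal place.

μ₀ = -5.6

With known observation variance, the Normal–Normal posterior has precision τ_n = τ₀ + n/σ² and mean μ_n = (τ₀μ₀ + (n/σ²)x̄)/τ_n.
Here τ₀ = 1/104.3 = 0.009588 and τ_data = 24/83.4 = 0.287770, so τ_n = 0.297358.
Rearranging for μ₀: μ₀ = (μ_n·τ_n − τ_data·x̄)/τ₀ = (17.6262·0.297358 − 0.287770·18.4) / 0.009588 = -0.053676/0.009588 ≈ -5.6.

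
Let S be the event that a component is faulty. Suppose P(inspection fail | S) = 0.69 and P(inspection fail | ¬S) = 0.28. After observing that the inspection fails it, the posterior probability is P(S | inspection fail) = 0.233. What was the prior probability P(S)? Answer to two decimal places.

P(S) = 0.11

Bayes' rule in odds form gives O(S|E) = O(S)·[P(E|S)/P(E|¬S)], hence O(S) = O(S|E)/LR.
Posterior odds = 0.233/(1−0.233) = 0.3038. LR = 0.69/0.28 = 2.4643.
Prior odds = 0.3038/2.4643 = 0.1233, so P(S) = 0.1233/(1+0.1233) ≈ 0.11.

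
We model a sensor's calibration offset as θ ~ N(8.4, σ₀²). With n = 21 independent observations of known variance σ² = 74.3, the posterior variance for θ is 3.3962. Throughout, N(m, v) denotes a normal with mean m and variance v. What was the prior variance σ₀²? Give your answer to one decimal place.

σ₀² = 84.7

Posterior precision equals prior precision plus data precision: 1/σ_n² = 1/σ₀² + n/σ².
So 1/σ₀² = 1/3.3962 − 21/74.3 = 0.294447 − 0.282638 = 0.011809.
Hence σ₀² = 1/0.011809 ≈ 84.7.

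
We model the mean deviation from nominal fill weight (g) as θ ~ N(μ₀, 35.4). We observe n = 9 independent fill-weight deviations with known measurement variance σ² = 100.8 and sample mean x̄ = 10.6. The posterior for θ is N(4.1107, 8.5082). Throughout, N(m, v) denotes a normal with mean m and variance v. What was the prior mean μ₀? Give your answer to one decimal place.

The posterior mean is a precision-weighted average: μ_n = (τ₀μ₀ + τ_data·x̄)/(τ₀+τ_data), with τ₀=1/σ₀² and τ_data=n/σ².
Here τ₀ = 1/35.4 = 0.028249 and τ_data = 9/100.8 = 0.089286, so τ_n = 0.117535.
Rearranging for μ₀: μ₀ = (μ_n·τ_n − τ_data·x̄)/τ₀ = (4.1107·0.117535 − 0.089286·10.6) / 0.028249 = -0.463280/0.028249 ≈ -16.4.

μ₀ = -16.4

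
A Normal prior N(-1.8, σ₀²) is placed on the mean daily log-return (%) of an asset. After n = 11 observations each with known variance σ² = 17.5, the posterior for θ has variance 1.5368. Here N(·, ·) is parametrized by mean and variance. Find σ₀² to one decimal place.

For the Normal–Normal model with known σ², precisions add: τ_n = τ₀ + n/σ².
So 1/σ₀² = 1/1.5368 − 11/17.5 = 0.650703 − 0.628571 = 0.022132.
Hence σ₀² = 1/0.022132 ≈ 45.2.

σ₀² = 45.2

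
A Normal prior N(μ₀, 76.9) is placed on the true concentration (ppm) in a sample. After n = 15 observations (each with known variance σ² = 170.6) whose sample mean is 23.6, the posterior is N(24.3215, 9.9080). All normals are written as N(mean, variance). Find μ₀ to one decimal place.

μ₀ = 29.2

With known observation variance, the Normal–Normal posterior has precision τ_n = τ₀ + n/σ² and mean μ_n = (τ₀μ₀ + (n/σ²)x̄)/τ_n.
Here τ₀ = 1/76.9 = 0.013004 and τ_data = 15/170.6 = 0.087925, so τ_n = 0.100929.
Rearranging for μ₀: μ₀ = (μ_n·τ_n − τ_data·x̄)/τ₀ = (24.3215·0.100929 − 0.087925·23.6) / 0.013004 = 0.379715/0.013004 ≈ 29.2.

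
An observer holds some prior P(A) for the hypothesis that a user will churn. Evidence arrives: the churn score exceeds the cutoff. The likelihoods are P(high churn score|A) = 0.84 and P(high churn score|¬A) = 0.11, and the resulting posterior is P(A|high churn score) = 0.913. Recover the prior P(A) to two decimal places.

Bayes' rule in odds form gives O(A|E) = O(A)·[P(E|A)/P(E|¬A)], hence O(A) = O(A|E)/LR.
Posterior odds = 0.913/(1−0.913) = 10.4943. LR = 0.84/0.11 = 7.6364.
Prior odds = 10.4943/7.6364 = 1.3742, so P(A) = 1.3742/(1+1.3742) ≈ 0.58.

P(A) = 0.58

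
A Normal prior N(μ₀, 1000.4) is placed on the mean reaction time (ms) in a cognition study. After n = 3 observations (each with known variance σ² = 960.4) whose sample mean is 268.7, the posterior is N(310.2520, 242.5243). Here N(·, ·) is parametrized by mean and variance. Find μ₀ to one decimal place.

μ₀ = 440.1

The posterior mean is a precision-weighted average: μ_n = (τ₀μ₀ + τ_data·x̄)/(τ₀+τ_data), with τ₀=1/σ₀² and τ_data=n/σ².
Here τ₀ = 1/1000.4 = 0.001000 and τ_data = 3/960.4 = 0.003124, so τ_n = 0.004124.
Rearranging for μ₀: μ₀ = (μ_n·τ_n − τ_data·x̄)/τ₀ = (310.2520·0.004124 − 0.003124·268.7) / 0.001000 = 0.440060/0.001000 ≈ 440.1.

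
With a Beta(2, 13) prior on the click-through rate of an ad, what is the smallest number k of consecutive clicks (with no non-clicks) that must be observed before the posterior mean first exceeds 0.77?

k = 42

After k clicks and 0 non-clicks the posterior is Beta(2+k, 13), with mean (2+k)/(2+13+k).
Set (2+k)/(15+k) > 0.77 and solve: k > (0.77·15 − 2)/(1 − 0.77) = 41.522.
The smallest integer exceeding 41.522 is 42.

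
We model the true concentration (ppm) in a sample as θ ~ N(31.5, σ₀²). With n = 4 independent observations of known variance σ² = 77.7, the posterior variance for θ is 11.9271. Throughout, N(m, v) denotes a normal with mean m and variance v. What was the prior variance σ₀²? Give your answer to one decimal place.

σ₀² = 30.9

Posterior precision equals prior precision plus data precision: 1/σ_n² = 1/σ₀² + n/σ².
So 1/σ₀² = 1/11.9271 − 4/77.7 = 0.083843 − 0.051480 = 0.032363.
Hence σ₀² = 1/0.032363 ≈ 30.9.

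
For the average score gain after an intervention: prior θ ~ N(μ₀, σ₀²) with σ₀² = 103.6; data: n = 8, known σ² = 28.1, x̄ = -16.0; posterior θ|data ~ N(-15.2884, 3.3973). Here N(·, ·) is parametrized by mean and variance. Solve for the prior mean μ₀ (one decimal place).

With known observation variance, the Normal–Normal posterior has precision τ_n = τ₀ + n/σ² and mean μ_n = (τ₀μ₀ + (n/σ²)x̄)/τ_n.
Here τ₀ = 1/103.6 = 0.009653 and τ_data = 8/28.1 = 0.284698, so τ_n = 0.294351.
Rearranging for μ₀: μ₀ = (μ_n·τ_n − τ_data·x̄)/τ₀ = (-15.2884·0.294351 − 0.284698·-16.0) / 0.009653 = 0.055012/0.009653 ≈ 5.7.

μ₀ = 5.7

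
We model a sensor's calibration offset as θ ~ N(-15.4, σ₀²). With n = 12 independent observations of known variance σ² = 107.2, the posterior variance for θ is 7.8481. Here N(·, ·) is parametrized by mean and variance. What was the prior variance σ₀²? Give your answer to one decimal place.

σ₀² = 64.6

For the Normal–Normal model with known σ², precisions add: τ_n = τ₀ + n/σ².
So 1/σ₀² = 1/7.8481 − 12/107.2 = 0.127419 − 0.111940 = 0.015479.
Hence σ₀² = 1/0.015479 ≈ 64.6.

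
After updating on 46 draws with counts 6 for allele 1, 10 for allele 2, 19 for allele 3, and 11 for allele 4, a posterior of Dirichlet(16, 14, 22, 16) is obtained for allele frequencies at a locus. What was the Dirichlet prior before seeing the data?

For a Dirichlet(α) prior with multinomial counts c, the posterior is Dirichlet(α + c) componentwise.
Subtract each count from the matching posterior parameter: 16−6=10, 14−10=4, 22−19=3, 16−11=5.

Dirichlet(10, 4, 3, 5)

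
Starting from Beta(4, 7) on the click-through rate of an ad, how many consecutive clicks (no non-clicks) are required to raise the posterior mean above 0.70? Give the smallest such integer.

k = 13

After k clicks and 0 non-clicks the posterior is Beta(4+k, 7), with mean (4+k)/(4+7+k).
Set (4+k)/(11+k) > 0.70 and solve: k > (0.70·11 − 4)/(1 − 0.70) = 12.333.
The smallest integer exceeding 12.333 is 13, and checking k=13: (17)/(24) = 0.7083 > 0.70.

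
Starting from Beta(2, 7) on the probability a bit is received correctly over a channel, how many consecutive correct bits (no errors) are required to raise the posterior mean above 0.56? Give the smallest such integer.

k = 7

After k correct bits and 0 errors the posterior is Beta(2+k, 7), with mean (2+k)/(2+7+k).
Set (2+k)/(9+k) > 0.56 and solve: k > (0.56·9 − 2)/(1 − 0.56) = 6.909.
The smallest integer exceeding 6.909 is 7, and checking k=7: (9)/(16) = 0.5625 > 0.56.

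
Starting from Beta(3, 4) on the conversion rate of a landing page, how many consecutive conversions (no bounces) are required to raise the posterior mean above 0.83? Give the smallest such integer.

k = 17

After k conversions and 0 bounces the posterior is Beta(3+k, 4), with mean (3+k)/(3+4+k).
Set (3+k)/(7+k) > 0.83 and solve: k > (0.83·7 − 3)/(1 − 0.83) = 16.529.
The smallest integer exceeding 16.529 is 17, and checking k=17: (20)/(24) = 0.8333 > 0.83.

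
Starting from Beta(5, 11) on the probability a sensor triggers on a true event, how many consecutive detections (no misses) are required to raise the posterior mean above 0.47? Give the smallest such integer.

After k detections and 0 misses the posterior is Beta(5+k, 11), with mean (5+k)/(5+11+k).
Set (5+k)/(16+k) > 0.47 and solve: k > (0.47·16 − 5)/(1 − 0.47) = 4.755.
The smallest integer exceeding 4.755 is 5, and checking k=5: (10)/(21) = 0.4762 > 0.47.

k = 5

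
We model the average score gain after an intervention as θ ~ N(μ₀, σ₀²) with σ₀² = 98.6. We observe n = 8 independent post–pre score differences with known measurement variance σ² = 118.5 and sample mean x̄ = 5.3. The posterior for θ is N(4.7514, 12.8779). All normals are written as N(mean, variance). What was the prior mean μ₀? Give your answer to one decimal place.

μ₀ = 1.1

With known observation variance, the Normal–Normal posterior has precision τ_n = τ₀ + n/σ² and mean μ_n = (τ₀μ₀ + (n/σ²)x̄)/τ_n.
Here τ₀ = 1/98.6 = 0.010142 and τ_data = 8/118.5 = 0.067511, so τ_n = 0.077653.
Rearranging for μ₀: μ₀ = (μ_n·τ_n − τ_data·x̄)/τ₀ = (4.7514·0.077653 − 0.067511·5.3) / 0.010142 = 0.011152/0.010142 ≈ 1.1.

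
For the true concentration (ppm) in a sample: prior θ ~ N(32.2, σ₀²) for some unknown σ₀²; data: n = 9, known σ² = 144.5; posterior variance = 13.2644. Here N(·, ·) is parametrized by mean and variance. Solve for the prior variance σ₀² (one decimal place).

σ₀² = 76.3

Posterior precision equals prior precision plus data precision: 1/σ_n² = 1/σ₀² + n/σ².
So 1/σ₀² = 1/13.2644 − 9/144.5 = 0.075390 − 0.062284 = 0.013106.
Hence σ₀² = 1/0.013106 ≈ 76.3.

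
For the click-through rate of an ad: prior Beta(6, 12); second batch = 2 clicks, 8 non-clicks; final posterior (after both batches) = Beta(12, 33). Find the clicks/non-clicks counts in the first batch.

Sequential conjugate updates are equivalent to a single update on the pooled data, so total successes = posterior α − prior α and total failures = posterior β − prior β.
Total across both batches: 12−6=6 clicks, 33−12=21 non-clicks.
Subtract the second batch: 6−2=4 clicks and 21−8=13 non-clicks.

4 clicks and 13 non-clicks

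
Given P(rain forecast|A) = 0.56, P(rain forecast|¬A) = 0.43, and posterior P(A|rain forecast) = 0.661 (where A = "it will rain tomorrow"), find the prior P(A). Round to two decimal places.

P(A) = 0.60

In odds form, posterior odds = prior odds × likelihood ratio, so prior odds = posterior odds ÷ LR.
Posterior odds = 0.661/(1−0.661) = 1.9499. LR = 0.56/0.43 = 1.3023.
Prior odds = 1.9499/1.3023 = 1.4973, so P(A) = 1.4973/(1+1.4973) ≈ 0.60.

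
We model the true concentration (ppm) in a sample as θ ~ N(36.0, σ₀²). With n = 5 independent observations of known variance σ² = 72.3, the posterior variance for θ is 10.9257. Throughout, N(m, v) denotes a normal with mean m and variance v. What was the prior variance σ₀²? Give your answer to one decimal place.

σ₀² = 44.7

For the Normal–Normal model with known σ², precisions add: τ_n = τ₀ + n/σ².
So 1/σ₀² = 1/10.9257 − 5/72.3 = 0.091527 − 0.069156 = 0.022371.
Hence σ₀² = 1/0.022371 ≈ 44.7.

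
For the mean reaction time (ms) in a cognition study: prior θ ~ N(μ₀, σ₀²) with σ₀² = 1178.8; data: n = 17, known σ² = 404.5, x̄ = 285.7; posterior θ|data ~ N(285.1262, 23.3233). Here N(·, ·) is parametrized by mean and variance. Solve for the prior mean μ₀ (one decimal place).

The posterior mean is a precision-weighted average: μ_n = (τ₀μ₀ + τ_data·x̄)/(τ₀+τ_data), with τ₀=1/σ₀² and τ_data=n/σ².
Here τ₀ = 1/1178.8 = 0.000848 and τ_data = 17/404.5 = 0.042027, so τ_n = 0.042875.
Rearranging for μ₀: μ₀ = (μ_n·τ_n − τ_data·x̄)/τ₀ = (285.1262·0.042875 − 0.042027·285.7) / 0.000848 = 0.217672/0.000848 ≈ 256.7.

μ₀ = 256.7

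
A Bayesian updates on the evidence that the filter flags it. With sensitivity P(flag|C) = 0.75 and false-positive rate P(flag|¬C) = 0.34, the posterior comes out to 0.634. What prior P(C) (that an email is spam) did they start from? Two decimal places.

P(C) = 0.44

In odds form, posterior odds = prior odds × likelihood ratio, so prior odds = posterior odds ÷ LR.
Posterior odds = 0.634/(1−0.634) = 1.7322. LR = 0.75/0.34 = 2.2059.
Prior odds = 1.7322/2.2059 = 0.7853, so P(C) = 0.7853/(1+0.7853) ≈ 0.44.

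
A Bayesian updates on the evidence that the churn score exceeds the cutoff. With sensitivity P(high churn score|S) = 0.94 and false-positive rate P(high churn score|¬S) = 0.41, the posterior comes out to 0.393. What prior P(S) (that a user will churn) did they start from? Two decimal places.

P(S) = 0.22

In odds form, posterior odds = prior odds × likelihood ratio, so prior odds = posterior odds ÷ LR.
Posterior odds = 0.393/(1−0.393) = 0.6474. LR = 0.94/0.41 = 2.2927.
Prior odds = 0.6474/2.2927 = 0.2824, so P(S) = 0.2824/(1+0.2824) ≈ 0.22.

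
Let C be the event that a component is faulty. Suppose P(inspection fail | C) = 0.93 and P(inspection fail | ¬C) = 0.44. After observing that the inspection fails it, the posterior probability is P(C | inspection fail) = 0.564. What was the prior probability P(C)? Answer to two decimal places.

In odds form, posterior odds = prior odds × likelihood ratio, so prior odds = posterior odds ÷ LR.
Posterior odds = 0.564/(1−0.564) = 1.2936. LR = 0.93/0.44 = 2.1136.
Prior odds = 1.2936/2.1136 = 0.6120, so P(C) = 0.6120/(1+0.6120) ≈ 0.38.

P(C) = 0.38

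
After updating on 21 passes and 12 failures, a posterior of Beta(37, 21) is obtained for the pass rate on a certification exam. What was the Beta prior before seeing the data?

Beta is conjugate to the binomial likelihood: posterior = Beta(α+s, β+f).
So α = 37 − 21 = 16 and β = 21 − 12 = 9.

Beta(16, 9)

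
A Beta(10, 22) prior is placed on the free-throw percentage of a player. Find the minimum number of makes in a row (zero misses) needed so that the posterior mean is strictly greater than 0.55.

After k makes and 0 misses the posterior is Beta(10+k, 22), with mean (10+k)/(10+22+k).
Set (10+k)/(32+k) > 0.55 and solve: k > (0.55·32 − 10)/(1 − 0.55) = 16.889.
The smallest integer exceeding 16.889 is 17.

k = 17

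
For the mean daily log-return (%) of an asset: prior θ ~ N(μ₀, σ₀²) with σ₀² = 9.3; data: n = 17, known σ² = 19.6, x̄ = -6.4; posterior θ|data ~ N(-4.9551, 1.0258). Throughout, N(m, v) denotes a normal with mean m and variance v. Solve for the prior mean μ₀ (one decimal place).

μ₀ = 6.7

The posterior mean is a precision-weighted average: μ_n = (τ₀μ₀ + τ_data·x̄)/(τ₀+τ_data), with τ₀=1/σ₀² and τ_data=n/σ².
Here τ₀ = 1/9.3 = 0.107527 and τ_data = 17/19.6 = 0.867347, so τ_n = 0.974874.
Rearranging for μ₀: μ₀ = (μ_n·τ_n − τ_data·x̄)/τ₀ = (-4.9551·0.974874 − 0.867347·-6.4) / 0.107527 = 0.720423/0.107527 ≈ 6.7.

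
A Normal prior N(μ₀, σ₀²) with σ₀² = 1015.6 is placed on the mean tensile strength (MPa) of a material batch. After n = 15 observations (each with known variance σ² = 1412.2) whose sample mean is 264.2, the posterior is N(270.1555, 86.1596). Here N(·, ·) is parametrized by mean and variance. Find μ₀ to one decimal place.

With known observation variance, the Normal–Normal posterior has precision τ_n = τ₀ + n/σ² and mean μ_n = (τ₀μ₀ + (n/σ²)x̄)/τ_n.
Here τ₀ = 1/1015.6 = 0.000985 and τ_data = 15/1412.2 = 0.010622, so τ_n = 0.011607.
Rearranging for μ₀: μ₀ = (μ_n·τ_n − τ_data·x̄)/τ₀ = (270.1555·0.011607 − 0.010622·264.2) / 0.000985 = 0.329362/0.000985 ≈ 334.4.

μ₀ = 334.4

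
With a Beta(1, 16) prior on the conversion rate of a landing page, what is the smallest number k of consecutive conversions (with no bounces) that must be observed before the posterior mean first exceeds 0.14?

After k conversions and 0 bounces the posterior is Beta(1+k, 16), with mean (1+k)/(1+16+k).
Set (1+k)/(17+k) > 0.14 and solve: k > (0.14·17 − 1)/(1 − 0.14) = 1.605.
The smallest integer exceeding 1.605 is 2, and checking k=2: (3)/(19) = 0.1579 > 0.14.

k = 2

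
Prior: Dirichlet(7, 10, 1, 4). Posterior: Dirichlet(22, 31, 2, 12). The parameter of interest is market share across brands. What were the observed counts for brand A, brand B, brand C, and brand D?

For a Dirichlet(α) prior with multinomial counts c, the posterior is Dirichlet(α + c) componentwise.
Counts are posterior − prior componentwise: 22−7=15, 31−10=21, 2−1=1, 12−4=8.

counts (15, 21, 1, 8)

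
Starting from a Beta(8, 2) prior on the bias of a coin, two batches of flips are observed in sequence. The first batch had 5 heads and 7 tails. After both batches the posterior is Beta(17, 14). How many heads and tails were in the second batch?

4 heads and 5 tails

Because Beta–binomial updating is additive in the counts, the combined data contributed (α_post−α_prior, β_post−β_prior) successes and failures.
Total across both batches: 17−8=9 heads, 14−2=12 tails.
Subtract the first batch: 9−5=4 heads and 12−7=5 tails.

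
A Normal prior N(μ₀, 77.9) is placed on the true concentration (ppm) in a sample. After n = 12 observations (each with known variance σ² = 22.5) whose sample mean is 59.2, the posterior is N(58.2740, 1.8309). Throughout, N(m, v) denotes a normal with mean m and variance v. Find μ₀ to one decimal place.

With known observation variance, the Normal–Normal posterior has precision τ_n = τ₀ + n/σ² and mean μ_n = (τ₀μ₀ + (n/σ²)x̄)/τ_n.
Here τ₀ = 1/77.9 = 0.012837 and τ_data = 12/22.5 = 0.533333, so τ_n = 0.546170.
Rearranging for μ₀: μ₀ = (μ_n·τ_n − τ_data·x̄)/τ₀ = (58.2740·0.546170 − 0.533333·59.2) / 0.012837 = 0.254197/0.012837 ≈ 19.8.

μ₀ = 19.8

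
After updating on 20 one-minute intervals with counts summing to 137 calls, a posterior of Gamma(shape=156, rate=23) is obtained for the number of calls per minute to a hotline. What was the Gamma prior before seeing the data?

A Gamma(α, β) prior (rate parametrization) on a Poisson rate with n observations summing to S gives posterior Gamma(α+S, β+n).
So α = 156 − 137 = 19 and β = 23 − 20 = 3.

Gamma(shape=19, rate=3)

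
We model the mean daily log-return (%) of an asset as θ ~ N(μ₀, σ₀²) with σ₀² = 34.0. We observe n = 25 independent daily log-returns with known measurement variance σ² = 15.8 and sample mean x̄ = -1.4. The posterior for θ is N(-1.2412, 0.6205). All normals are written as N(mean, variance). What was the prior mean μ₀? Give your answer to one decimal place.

μ₀ = 7.3

The posterior mean is a precision-weighted average: μ_n = (τ₀μ₀ + τ_data·x̄)/(τ₀+τ_data), with τ₀=1/σ₀² and τ_data=n/σ².
Here τ₀ = 1/34.0 = 0.029412 and τ_data = 25/15.8 = 1.582278, so τ_n = 1.611690.
Rearranging for μ₀: μ₀ = (μ_n·τ_n − τ_data·x̄)/τ₀ = (-1.2412·1.611690 − 1.582278·-1.4) / 0.029412 = 0.214760/0.029412 ≈ 7.3.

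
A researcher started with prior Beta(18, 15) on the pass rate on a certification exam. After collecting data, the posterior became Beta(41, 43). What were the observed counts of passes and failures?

23 passes and 28 failures

A Beta(α, β) prior with s successes and f failures in binomial data gives a Beta(α+s, β+f) posterior.
So s = 41 − 18 = 23 and f = 43 − 15 = 28.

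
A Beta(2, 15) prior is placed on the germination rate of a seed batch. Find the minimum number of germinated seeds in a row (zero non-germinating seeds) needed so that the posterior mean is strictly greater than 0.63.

After k germinated seeds and 0 non-germinating seeds the posterior is Beta(2+k, 15), with mean (2+k)/(2+15+k).
Set (2+k)/(17+k) > 0.63 and solve: k > (0.63·17 − 2)/(1 − 0.63) = 23.541.
The smallest integer exceeding 23.541 is 24, and checking k=24: (26)/(41) = 0.6341 > 0.63.

k = 24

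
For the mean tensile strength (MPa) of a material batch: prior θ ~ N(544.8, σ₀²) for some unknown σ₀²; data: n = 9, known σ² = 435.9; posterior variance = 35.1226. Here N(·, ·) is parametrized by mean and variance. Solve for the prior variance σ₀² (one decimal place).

For the Normal–Normal model with known σ², precisions add: τ_n = τ₀ + n/σ².
So 1/σ₀² = 1/35.1226 − 9/435.9 = 0.028472 − 0.020647 = 0.007825.
Hence σ₀² = 1/0.007825 ≈ 127.8.

σ₀² = 127.8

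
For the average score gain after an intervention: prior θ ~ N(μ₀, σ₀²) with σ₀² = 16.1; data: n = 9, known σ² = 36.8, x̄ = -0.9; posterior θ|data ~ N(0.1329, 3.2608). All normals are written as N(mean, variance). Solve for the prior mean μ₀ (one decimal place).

μ₀ = 4.2

The posterior mean is a precision-weighted average: μ_n = (τ₀μ₀ + τ_data·x̄)/(τ₀+τ_data), with τ₀=1/σ₀² and τ_data=n/σ².
Here τ₀ = 1/16.1 = 0.062112 and τ_data = 9/36.8 = 0.244565, so τ_n = 0.306677.
Rearranging for μ₀: μ₀ = (μ_n·τ_n − τ_data·x̄)/τ₀ = (0.1329·0.306677 − 0.244565·-0.9) / 0.062112 = 0.260866/0.062112 ≈ 4.2.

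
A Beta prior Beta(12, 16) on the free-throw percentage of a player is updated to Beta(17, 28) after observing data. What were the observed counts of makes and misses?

5 makes and 12 misses

A Beta(a, b) prior with s successes and f failures in binomial data gives a Beta(a+s, b+f) posterior.
So s = 17 − 12 = 5 and f = 28 − 16 = 12.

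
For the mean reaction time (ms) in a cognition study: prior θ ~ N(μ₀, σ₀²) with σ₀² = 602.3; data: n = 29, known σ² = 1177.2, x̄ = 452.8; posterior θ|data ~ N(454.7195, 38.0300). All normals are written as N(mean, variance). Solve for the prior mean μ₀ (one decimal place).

μ₀ = 483.2

With known observation variance, the Normal–Normal posterior has precision τ_n = τ₀ + n/σ² and mean μ_n = (τ₀μ₀ + (n/σ²)x̄)/τ_n.
Here τ₀ = 1/602.3 = 0.001660 and τ_data = 29/1177.2 = 0.024635, so τ_n = 0.026295.
Rearranging for μ₀: μ₀ = (μ_n·τ_n − τ_data·x̄)/τ₀ = (454.7195·0.026295 − 0.024635·452.8) / 0.001660 = 0.802121/0.001660 ≈ 483.2.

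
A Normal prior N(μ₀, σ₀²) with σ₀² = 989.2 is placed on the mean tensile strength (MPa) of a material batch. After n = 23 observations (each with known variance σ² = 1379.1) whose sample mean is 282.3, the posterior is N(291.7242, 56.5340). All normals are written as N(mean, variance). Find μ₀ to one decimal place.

μ₀ = 447.2

The posterior mean is a precision-weighted average: μ_n = (τ₀μ₀ + τ_data·x̄)/(τ₀+τ_data), with τ₀=1/σ₀² and τ_data=n/σ².
Here τ₀ = 1/989.2 = 0.001011 and τ_data = 23/1379.1 = 0.016678, so τ_n = 0.017689.
Rearranging for μ₀: μ₀ = (μ_n·τ_n − τ_data·x̄)/τ₀ = (291.7242·0.017689 − 0.016678·282.3) / 0.001011 = 0.452110/0.001011 ≈ 447.2.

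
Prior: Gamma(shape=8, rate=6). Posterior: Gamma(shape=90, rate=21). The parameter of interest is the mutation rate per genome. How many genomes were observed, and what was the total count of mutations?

n = 15 genomes with total 82 mutations

A Gamma(α, β) prior (rate parametrization) on a Poisson rate with n observations summing to S gives posterior Gamma(α+S, β+n).
Matching: Σxᵢ = 90 − 8 = 82 and n = 21 − 6 = 15.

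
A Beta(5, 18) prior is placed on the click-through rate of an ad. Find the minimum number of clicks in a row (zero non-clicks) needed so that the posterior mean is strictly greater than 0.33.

k = 4

After k clicks and 0 non-clicks the posterior is Beta(5+k, 18), with mean (5+k)/(5+18+k).
Set (5+k)/(23+k) > 0.33 and solve: k > (0.33·23 − 5)/(1 − 0.33) = 3.866.
The smallest integer exceeding 3.866 is 4.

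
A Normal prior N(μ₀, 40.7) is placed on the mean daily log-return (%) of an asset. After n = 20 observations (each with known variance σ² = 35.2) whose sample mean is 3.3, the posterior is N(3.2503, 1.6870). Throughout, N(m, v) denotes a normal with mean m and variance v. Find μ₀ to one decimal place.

μ₀ = 2.1

The posterior mean is a precision-weighted average: μ_n = (τ₀μ₀ + τ_data·x̄)/(τ₀+τ_data), with τ₀=1/σ₀² and τ_data=n/σ².
Here τ₀ = 1/40.7 = 0.024570 and τ_data = 20/35.2 = 0.568182, so τ_n = 0.592752.
Rearranging for μ₀: μ₀ = (μ_n·τ_n − τ_data·x̄)/τ₀ = (3.2503·0.592752 − 0.568182·3.3) / 0.024570 = 0.051621/0.024570 ≈ 2.1.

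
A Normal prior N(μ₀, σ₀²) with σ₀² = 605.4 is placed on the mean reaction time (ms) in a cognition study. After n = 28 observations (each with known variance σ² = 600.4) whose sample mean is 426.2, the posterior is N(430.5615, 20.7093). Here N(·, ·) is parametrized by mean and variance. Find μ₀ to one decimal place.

With known observation variance, the Normal–Normal posterior has precision τ_n = τ₀ + n/σ² and mean μ_n = (τ₀μ₀ + (n/σ²)x̄)/τ_n.
Here τ₀ = 1/605.4 = 0.001652 and τ_data = 28/600.4 = 0.046636, so τ_n = 0.048288.
Rearranging for μ₀: μ₀ = (μ_n·τ_n − τ_data·x̄)/τ₀ = (430.5615·0.048288 − 0.046636·426.2) / 0.001652 = 0.914691/0.001652 ≈ 553.7.

μ₀ = 553.7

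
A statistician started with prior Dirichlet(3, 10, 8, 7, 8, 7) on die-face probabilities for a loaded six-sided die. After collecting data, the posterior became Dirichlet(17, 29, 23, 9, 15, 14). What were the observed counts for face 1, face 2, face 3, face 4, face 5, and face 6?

For a Dirichlet(α) prior with multinomial counts c, the posterior is Dirichlet(α + c) componentwise.
Counts are posterior − prior componentwise: 17−3=14, 29−10=19, 23−8=15, 9−7=2, 15−8=7, 14−7=7.

counts (14, 19, 15, 2, 7, 7)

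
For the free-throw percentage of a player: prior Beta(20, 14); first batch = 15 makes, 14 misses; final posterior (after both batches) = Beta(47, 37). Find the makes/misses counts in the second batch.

Sequential conjugate updates are equivalent to a single update on the pooled data, so total successes = posterior α − prior α and total failures = posterior β − prior β.
Total across both batches: 47−20=27 makes, 37−14=23 misses.
Subtract the first batch: 27−15=12 makes and 23−14=9 misses.

12 makes and 9 misses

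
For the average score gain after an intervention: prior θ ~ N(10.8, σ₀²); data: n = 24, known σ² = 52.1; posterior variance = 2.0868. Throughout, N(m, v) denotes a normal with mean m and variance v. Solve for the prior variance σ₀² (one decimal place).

For the Normal–Normal model with known σ², precisions add: τ_n = τ₀ + n/σ².
So 1/σ₀² = 1/2.0868 − 24/52.1 = 0.479203 − 0.460653 = 0.018550.
Hence σ₀² = 1/0.018550 ≈ 53.9.

σ₀² = 53.9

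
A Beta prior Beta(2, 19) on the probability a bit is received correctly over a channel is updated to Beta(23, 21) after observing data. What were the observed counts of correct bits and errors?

21 correct bits and 2 errors

Beta is conjugate to the binomial likelihood: posterior = Beta(α+s, β+f).
Match parameters: s=23−2=21, f=21−19=2.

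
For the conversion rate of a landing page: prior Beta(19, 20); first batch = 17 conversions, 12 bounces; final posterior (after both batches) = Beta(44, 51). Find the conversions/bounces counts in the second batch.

8 conversions and 19 bounces

Sequential conjugate updates are equivalent to a single update on the pooled data, so total successes = posterior α − prior α and total failures = posterior β − prior β.
Total across both batches: 44−19=25 conversions, 51−20=31 bounces.
Subtract the first batch: 25−17=8 conversions and 31−12=19 bounces.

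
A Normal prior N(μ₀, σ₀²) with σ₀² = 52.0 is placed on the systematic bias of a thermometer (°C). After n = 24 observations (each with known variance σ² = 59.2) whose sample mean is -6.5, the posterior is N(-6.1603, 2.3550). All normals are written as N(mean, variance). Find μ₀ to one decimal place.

μ₀ = 1.0

With known observation variance, the Normal–Normal posterior has precision τ_n = τ₀ + n/σ² and mean μ_n = (τ₀μ₀ + (n/σ²)x̄)/τ_n.
Here τ₀ = 1/52.0 = 0.019231 and τ_data = 24/59.2 = 0.405405, so τ_n = 0.424636.
Rearranging for μ₀: μ₀ = (μ_n·τ_n − τ_data·x̄)/τ₀ = (-6.1603·0.424636 − 0.405405·-6.5) / 0.019231 = 0.019247/0.019231 ≈ 1.0.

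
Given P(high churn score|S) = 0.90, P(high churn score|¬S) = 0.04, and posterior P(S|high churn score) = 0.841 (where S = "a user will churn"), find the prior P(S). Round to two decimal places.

Bayes' rule in odds form gives O(S|E) = O(S)·[P(E|S)/P(E|¬S)], hence O(S) = O(S|E)/LR.
Posterior odds = 0.841/(1−0.841) = 5.2893. LR = 0.90/0.04 = 22.5000.
Prior odds = 5.2893/22.5000 = 0.2351, so P(S) = 0.2351/(1+0.2351) ≈ 0.19.

P(S) = 0.19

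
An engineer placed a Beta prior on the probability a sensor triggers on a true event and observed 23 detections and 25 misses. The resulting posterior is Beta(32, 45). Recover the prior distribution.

Beta(9, 20)

Under Beta–binomial conjugacy the posterior parameters are (α+s, β+f).
So α = 32 − 23 = 9 and β = 45 − 25 = 20.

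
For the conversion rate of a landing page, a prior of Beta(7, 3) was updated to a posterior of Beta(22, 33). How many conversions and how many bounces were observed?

A Beta(a, b) prior with s successes and f failures in binomial data gives a Beta(a+s, b+f) posterior.
So s = 22 − 7 = 15 and f = 33 − 3 = 30.

15 conversions and 30 bounces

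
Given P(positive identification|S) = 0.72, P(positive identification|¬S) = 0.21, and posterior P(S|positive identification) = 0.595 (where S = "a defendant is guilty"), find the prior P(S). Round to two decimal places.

P(S) = 0.30

Bayes' rule in odds form gives O(S|E) = O(S)·[P(E|S)/P(E|¬S)], hence O(S) = O(S|E)/LR.
Posterior odds = 0.595/(1−0.595) = 1.4691. LR = 0.72/0.21 = 3.4286.
Prior odds = 1.4691/3.4286 = 0.4285, so P(S) = 0.4285/(1+0.4285) ≈ 0.30.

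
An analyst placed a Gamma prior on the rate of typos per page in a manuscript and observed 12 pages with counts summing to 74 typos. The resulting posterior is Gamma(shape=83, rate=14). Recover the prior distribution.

Gamma(shape=9, rate=2)

A Gamma(α, β) prior (rate parametrization) on a Poisson rate with n observations summing to S gives posterior Gamma(α+S, β+n).
So α = 83 − 74 = 9 and β = 14 − 12 = 2.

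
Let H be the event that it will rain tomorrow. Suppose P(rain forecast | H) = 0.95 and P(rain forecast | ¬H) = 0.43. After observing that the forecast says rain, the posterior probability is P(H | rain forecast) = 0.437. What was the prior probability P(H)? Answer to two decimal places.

In odds form, posterior odds = prior odds × likelihood ratio, so prior odds = posterior odds ÷ LR.
Posterior odds = 0.437/(1−0.437) = 0.7762. LR = 0.95/0.43 = 2.2093.
Prior odds = 0.7762/2.2093 = 0.3513, so P(H) = 0.3513/(1+0.3513) ≈ 0.26.

P(H) = 0.26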